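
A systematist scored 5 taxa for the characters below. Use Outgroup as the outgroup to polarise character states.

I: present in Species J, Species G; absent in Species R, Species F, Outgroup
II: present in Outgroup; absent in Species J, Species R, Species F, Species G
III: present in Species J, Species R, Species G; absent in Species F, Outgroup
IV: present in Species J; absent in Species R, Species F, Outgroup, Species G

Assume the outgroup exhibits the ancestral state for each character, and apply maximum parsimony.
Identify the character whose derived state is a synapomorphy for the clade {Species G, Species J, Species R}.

Character polarity is set by the outgroup: the derived state is whichever differs from the outgroup's state, so for II the derived state is 'absent', and for the remaining characters it is 'present'.
Only Species G and Species J show the derived state 'present' for I, supporting them as a clade.
All ingroup taxa share the derived state 'absent' for II; it defines the ingroup but does not resolve relationships within it.
Only Species G, Species J, and Species R show the derived state 'present' for III, supporting them as a clade.
IV (derived state 'present') is unique to Species J (autapomorphy; uninformative for grouping).
Most parsimonious ingroup topology: (((Species G,Species J),Species R),Species F).
The clade {Species G, Species J, Species R} is supported by III: its derived state 'present' occurs in exactly those taxa and in no other taxon (including the outgroup).

III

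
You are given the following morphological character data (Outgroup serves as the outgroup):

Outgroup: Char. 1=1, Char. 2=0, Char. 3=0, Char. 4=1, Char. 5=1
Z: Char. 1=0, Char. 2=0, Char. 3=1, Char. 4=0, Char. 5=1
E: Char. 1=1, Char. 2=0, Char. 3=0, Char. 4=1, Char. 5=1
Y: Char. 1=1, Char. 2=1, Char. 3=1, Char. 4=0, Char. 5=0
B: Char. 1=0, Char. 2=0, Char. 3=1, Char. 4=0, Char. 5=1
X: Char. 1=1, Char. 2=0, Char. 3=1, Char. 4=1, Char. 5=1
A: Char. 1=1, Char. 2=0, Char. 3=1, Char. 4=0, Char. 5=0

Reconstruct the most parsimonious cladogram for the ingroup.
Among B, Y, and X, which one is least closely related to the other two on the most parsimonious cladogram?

X

Character polarity is set by the outgroup: the derived state is whichever differs from the outgroup's state, so for Char. 1, Char. 4, Char. 5 the derived state is '0', and for the remaining characters it is '1'.
Char. 1: derived state '0' in B and Z only — synapomorphy for {B, Z}.
Char. 2: derived state '1' in Y only — an autapomorphy, so it tells us nothing about relationships among taxa.
Char. 3 (derived state '1') is shared by A, B, X, Y, and Z — a synapomorphy uniting that clade.
Only A, B, Y, and Z show the derived state '0' for Char. 4, supporting them as a clade.
Only A and Y show the derived state '0' for Char. 5, supporting them as a clade.
Most parsimonious ingroup topology: ((((Z,B),(Y,A)),X),E).
Y and B share a more recent common ancestor with each other than either does with X, so X is the least closely related of the three.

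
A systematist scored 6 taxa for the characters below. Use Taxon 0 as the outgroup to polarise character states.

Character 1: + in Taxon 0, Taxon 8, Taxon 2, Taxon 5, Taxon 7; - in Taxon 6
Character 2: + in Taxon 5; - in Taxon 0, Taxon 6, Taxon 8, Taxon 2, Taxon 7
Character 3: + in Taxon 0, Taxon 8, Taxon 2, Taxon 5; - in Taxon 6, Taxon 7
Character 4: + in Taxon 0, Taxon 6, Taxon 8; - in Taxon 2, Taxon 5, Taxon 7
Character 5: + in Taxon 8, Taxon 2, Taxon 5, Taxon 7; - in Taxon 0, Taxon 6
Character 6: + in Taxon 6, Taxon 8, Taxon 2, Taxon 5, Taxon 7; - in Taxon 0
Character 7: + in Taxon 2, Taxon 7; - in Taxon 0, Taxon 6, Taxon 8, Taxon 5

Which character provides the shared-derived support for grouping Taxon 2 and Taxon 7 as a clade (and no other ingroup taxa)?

Character 7

Character polarity is set by the outgroup: the derived state is whichever differs from the outgroup's state, so for Character 1, Character 3, Character 4 the derived state is '-', and for the remaining characters it is '+'.
Character 1: derived state '-' in Taxon 6 only — an autapomorphy, so it tells us nothing about relationships among taxa.
Character 2 (derived state '+') is unique to Taxon 5 (autapomorphy; uninformative for grouping).
Character 3 groups Taxon 6 and Taxon 7, which is incompatible with the clades supported by the remaining characters; treating it as convergent (homoplasy) costs fewer steps than any alternative tree.
Character 4 (derived state '-') is shared by Taxon 2, Taxon 5, and Taxon 7 — a synapomorphy uniting that clade.
Character 5 (derived state '+') is shared by Taxon 2, Taxon 5, Taxon 7, and Taxon 8 — a synapomorphy uniting that clade.
All ingroup taxa share the derived state '+' for Character 6; it defines the ingroup but does not resolve relationships within it.
Character 7: derived state '+' in Taxon 2 and Taxon 7 only — synapomorphy for {Taxon 2, Taxon 7}.
Most parsimonious ingroup topology: (Taxon 6,(Taxon 8,((Taxon 2,Taxon 7),Taxon 5))).
The clade {Taxon 2, Taxon 7} is supported by Character 7: its derived state '+' occurs in exactly those taxa and in no other taxon (including the outgroup).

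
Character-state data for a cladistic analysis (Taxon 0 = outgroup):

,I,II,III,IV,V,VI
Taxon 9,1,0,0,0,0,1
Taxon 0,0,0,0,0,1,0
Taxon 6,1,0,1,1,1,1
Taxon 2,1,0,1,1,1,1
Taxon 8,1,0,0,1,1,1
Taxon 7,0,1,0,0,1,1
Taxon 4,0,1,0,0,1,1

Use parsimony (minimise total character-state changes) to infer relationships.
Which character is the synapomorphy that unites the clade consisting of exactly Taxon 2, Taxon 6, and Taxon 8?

IV

Character polarity is set by the outgroup: the derived state is whichever differs from the outgroup's state, so for V the derived state is '0', and for the remaining characters it is '1'.
Only Taxon 2, Taxon 6, Taxon 8, and Taxon 9 show the derived state '1' for I, supporting them as a clade.
II (derived state '1') is shared by Taxon 4 and Taxon 7 — a synapomorphy uniting that clade.
III: derived state '1' in Taxon 2 and Taxon 6 only — synapomorphy for {Taxon 2, Taxon 6}.
Only Taxon 2, Taxon 6, and Taxon 8 show the derived state '1' for IV, supporting them as a clade.
V (derived state '0') is unique to Taxon 9 (autapomorphy; uninformative for grouping).
VI (derived state '1') is shared by all ingroup taxa — unites the whole ingroup.
Most parsimonious ingroup topology: (((Taxon 8,(Taxon 2,Taxon 6)),Taxon 9),(Taxon 7,Taxon 4)).
The clade {Taxon 2, Taxon 6, Taxon 8} is supported by IV: its derived state '1' occurs in exactly those taxa and in no other taxon (including the outgroup).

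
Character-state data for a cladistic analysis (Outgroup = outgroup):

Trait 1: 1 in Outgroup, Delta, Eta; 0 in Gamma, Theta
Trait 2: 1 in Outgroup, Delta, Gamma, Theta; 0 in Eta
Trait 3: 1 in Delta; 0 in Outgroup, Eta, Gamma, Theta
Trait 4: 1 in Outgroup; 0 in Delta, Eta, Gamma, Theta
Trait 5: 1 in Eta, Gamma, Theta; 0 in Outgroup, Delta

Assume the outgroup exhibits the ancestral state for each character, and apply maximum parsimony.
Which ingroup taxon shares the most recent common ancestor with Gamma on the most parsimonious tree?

Theta

Character polarity is set by the outgroup: the derived state is whichever differs from the outgroup's state, so for Trait 1, Trait 2, Trait 4 the derived state is '0', and for the remaining characters it is '1'.
Trait 1: derived state '0' in Gamma and Theta only — synapomorphy for {Gamma, Theta}.
Trait 2: derived state '0' in Eta only — an autapomorphy, so it tells us nothing about relationships among taxa.
Trait 3 (derived state '1') is unique to Delta (autapomorphy; uninformative for grouping).
Trait 4 (derived state '0') is shared by all ingroup taxa — unites the whole ingroup.
Trait 5 (derived state '1') is shared by Eta, Gamma, and Theta — a synapomorphy uniting that clade.
Most parsimonious ingroup topology: (Delta,(Eta,(Gamma,Theta))).
Gamma and Theta form a cherry on this tree, so they are sister taxa.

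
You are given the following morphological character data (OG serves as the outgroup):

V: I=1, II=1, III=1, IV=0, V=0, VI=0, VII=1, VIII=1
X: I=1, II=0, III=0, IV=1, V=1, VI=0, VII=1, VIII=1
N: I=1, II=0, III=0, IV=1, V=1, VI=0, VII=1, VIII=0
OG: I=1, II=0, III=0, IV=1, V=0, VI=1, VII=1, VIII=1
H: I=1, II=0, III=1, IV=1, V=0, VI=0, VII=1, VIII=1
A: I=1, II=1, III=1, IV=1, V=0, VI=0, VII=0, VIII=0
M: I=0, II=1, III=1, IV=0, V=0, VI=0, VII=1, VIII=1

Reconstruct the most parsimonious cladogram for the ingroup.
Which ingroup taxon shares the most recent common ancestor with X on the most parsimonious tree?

N

Character polarity is set by the outgroup: the derived state is whichever differs from the outgroup's state, so for I, IV, VI, VII, VIII the derived state is '0', and for the remaining characters it is '1'.
I: derived state '0' in M only — an autapomorphy, so it tells us nothing about relationships among taxa.
II: derived state '1' in A, M, and V only — synapomorphy for {A, M, V}.
Only A, H, M, and V show the derived state '1' for III, supporting them as a clade.
Only M and V show the derived state '0' for IV, supporting them as a clade.
V: derived state '1' in N and X only — synapomorphy for {N, X}.
VI (derived state '0') is shared by all ingroup taxa — unites the whole ingroup.
VII (derived state '0') is unique to A (autapomorphy; uninformative for grouping).
VIII groups A and N, which is incompatible with the clades supported by the remaining characters; treating it as convergent (homoplasy) costs fewer steps than any alternative tree.
Most parsimonious ingroup topology: ((((V,M),A),H),(N,X)).
X and N form a cherry on this tree, so they are sister taxa.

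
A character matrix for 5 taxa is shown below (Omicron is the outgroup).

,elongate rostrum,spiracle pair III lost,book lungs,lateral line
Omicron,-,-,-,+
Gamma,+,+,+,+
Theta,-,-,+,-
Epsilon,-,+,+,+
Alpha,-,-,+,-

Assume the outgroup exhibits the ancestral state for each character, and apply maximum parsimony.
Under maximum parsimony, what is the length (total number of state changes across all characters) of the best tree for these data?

Character polarity is set by the outgroup: the derived state is whichever differs from the outgroup's state, so for lateral line the derived state is '-', and for the remaining characters it is '+'.
elongate rostrum: derived state '+' in Gamma only — an autapomorphy, so it tells us nothing about relationships among taxa.
spiracle pair III lost (derived state '+') is shared by Epsilon and Gamma — a synapomorphy uniting that clade.
All ingroup taxa share the derived state '+' for book lungs; it defines the ingroup but does not resolve relationships within it.
lateral line: derived state '-' in Alpha and Theta only — synapomorphy for {Alpha, Theta}.
Most parsimonious ingroup topology: ((Gamma,Epsilon),(Theta,Alpha)).
Changes per character on this tree: elongate rostrum: 1; spiracle pair III lost: 1; book lungs: 1; lateral line: 1.
Total = 4.

4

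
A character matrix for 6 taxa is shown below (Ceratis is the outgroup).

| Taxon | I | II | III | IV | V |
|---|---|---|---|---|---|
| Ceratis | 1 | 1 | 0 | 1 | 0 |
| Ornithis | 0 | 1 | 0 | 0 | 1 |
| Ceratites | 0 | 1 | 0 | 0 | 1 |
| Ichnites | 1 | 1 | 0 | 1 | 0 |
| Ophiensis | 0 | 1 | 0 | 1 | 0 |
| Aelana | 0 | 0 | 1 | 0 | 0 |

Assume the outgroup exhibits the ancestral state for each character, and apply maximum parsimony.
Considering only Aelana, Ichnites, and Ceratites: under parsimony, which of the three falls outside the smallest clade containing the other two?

Ichnites

Character polarity is set by the outgroup: the derived state is whichever differs from the outgroup's state, so for I, II, IV the derived state is '0', and for the remaining characters it is '1'.
Only Aelana, Ceratites, Ophiensis, and Ornithis show the derived state '0' for I, supporting them as a clade.
II: derived state '0' in Aelana only — an autapomorphy, so it tells us nothing about relationships among taxa.
III (derived state '1') is unique to Aelana (autapomorphy; uninformative for grouping).
Only Aelana, Ceratites, and Ornithis show the derived state '0' for IV, supporting them as a clade.
Only Ceratites and Ornithis show the derived state '1' for V, supporting them as a clade.
Most parsimonious ingroup topology: ((((Ornithis,Ceratites),Aelana),Ophiensis),Ichnites).
Ceratites and Aelana share a more recent common ancestor with each other than either does with Ichnites, so Ichnites is the least closely related of the three.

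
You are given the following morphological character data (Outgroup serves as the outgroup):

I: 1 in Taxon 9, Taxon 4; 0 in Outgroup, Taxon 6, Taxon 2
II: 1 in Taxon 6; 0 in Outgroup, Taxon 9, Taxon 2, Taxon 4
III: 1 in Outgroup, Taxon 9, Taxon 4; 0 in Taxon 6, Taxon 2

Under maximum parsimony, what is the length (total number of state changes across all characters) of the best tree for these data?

Character polarity is set by the outgroup: the derived state is whichever differs from the outgroup's state, so for III the derived state is '0', and for the remaining characters it is '1'.
I: derived state '1' in Taxon 4 and Taxon 9 only — synapomorphy for {Taxon 4, Taxon 9}.
II: derived state '1' in Taxon 6 only — an autapomorphy, so it tells us nothing about relationships among taxa.
III (derived state '0') is shared by Taxon 2 and Taxon 6 — a synapomorphy uniting that clade.
Most parsimonious ingroup topology: ((Taxon 6,Taxon 2),(Taxon 9,Taxon 4)).
Changes per character on this tree: I: 1; II: 1; III: 1.
Total = 3.

3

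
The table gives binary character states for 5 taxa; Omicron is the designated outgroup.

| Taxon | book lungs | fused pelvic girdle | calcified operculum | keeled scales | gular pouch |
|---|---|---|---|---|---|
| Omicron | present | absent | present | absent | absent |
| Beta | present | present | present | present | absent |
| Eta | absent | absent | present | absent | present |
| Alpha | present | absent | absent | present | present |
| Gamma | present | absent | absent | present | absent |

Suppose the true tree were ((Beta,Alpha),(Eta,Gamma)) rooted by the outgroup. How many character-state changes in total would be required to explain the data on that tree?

8

Map each character onto ((Beta,Alpha),(Eta,Gamma)) (rooted by Omicron) and count the minimum state changes it requires (Fitch parsimony):
book lungs: 1; fused pelvic girdle: 1; calcified operculum: 2; keeled scales: 2; gular pouch: 2.
Total tree length = 8.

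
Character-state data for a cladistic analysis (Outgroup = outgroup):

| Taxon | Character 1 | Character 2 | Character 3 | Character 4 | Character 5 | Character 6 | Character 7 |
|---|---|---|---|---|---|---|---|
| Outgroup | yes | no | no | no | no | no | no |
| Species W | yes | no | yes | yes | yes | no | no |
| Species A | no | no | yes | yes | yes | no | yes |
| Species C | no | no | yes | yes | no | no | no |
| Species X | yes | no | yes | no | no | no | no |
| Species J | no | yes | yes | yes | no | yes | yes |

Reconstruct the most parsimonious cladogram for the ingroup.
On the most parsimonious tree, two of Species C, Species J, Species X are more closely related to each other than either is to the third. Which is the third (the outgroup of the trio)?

Character polarity is set by the outgroup: the derived state is whichever differs from the outgroup's state, so for Character 1 the derived state is 'no', and for the remaining characters it is 'yes'.
Only Species A, Species C, and Species J show the derived state 'no' for Character 1, supporting them as a clade.
Character 2 (derived state 'yes') is unique to Species J (autapomorphy; uninformative for grouping).
All ingroup taxa share the derived state 'yes' for Character 3; it defines the ingroup but does not resolve relationships within it.
Only Species A, Species C, Species J, and Species W show the derived state 'yes' for Character 4, supporting them as a clade.
Character 5 (state 'yes') occurs in Species A and Species W but conflicts with the nesting implied by the other characters — most parsimoniously interpreted as homoplasy.
Character 6: derived state 'yes' in Species J only — an autapomorphy, so it tells us nothing about relationships among taxa.
Character 7 (derived state 'yes') is shared by Species A and Species J — a synapomorphy uniting that clade.
Most parsimonious ingroup topology: ((Species W,((Species A,Species J),Species C)),Species X).
Species C and Species J share a more recent common ancestor with each other than either does with Species X, so Species X is the least closely related of the three.

Species X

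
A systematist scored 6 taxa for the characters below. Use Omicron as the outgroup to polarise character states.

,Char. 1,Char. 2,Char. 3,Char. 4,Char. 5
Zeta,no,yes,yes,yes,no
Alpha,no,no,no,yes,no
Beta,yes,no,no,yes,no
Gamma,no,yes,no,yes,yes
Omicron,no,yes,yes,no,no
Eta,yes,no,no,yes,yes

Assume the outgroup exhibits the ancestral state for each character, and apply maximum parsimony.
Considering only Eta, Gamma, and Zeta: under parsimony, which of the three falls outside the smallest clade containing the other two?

Character polarity is set by the outgroup: the derived state is whichever differs from the outgroup's state, so for Char. 2, Char. 3 the derived state is 'no', and for the remaining characters it is 'yes'.
Only Beta and Eta show the derived state 'yes' for Char. 1, supporting them as a clade.
Char. 2 (derived state 'no') is shared by Alpha, Beta, and Eta — a synapomorphy uniting that clade.
Char. 3: derived state 'no' in Alpha, Beta, Eta, and Gamma only — synapomorphy for {Alpha, Beta, Eta, Gamma}.
Char. 4 (derived state 'yes') is shared by all ingroup taxa — unites the whole ingroup.
Char. 5 (state 'yes') occurs in Eta and Gamma but conflicts with the nesting implied by the other characters — most parsimoniously interpreted as homoplasy.
Most parsimonious ingroup topology: (Zeta,(((Beta,Eta),Alpha),Gamma)).
Eta and Gamma share a more recent common ancestor with each other than either does with Zeta, so Zeta is the least closely related of the three.

Zeta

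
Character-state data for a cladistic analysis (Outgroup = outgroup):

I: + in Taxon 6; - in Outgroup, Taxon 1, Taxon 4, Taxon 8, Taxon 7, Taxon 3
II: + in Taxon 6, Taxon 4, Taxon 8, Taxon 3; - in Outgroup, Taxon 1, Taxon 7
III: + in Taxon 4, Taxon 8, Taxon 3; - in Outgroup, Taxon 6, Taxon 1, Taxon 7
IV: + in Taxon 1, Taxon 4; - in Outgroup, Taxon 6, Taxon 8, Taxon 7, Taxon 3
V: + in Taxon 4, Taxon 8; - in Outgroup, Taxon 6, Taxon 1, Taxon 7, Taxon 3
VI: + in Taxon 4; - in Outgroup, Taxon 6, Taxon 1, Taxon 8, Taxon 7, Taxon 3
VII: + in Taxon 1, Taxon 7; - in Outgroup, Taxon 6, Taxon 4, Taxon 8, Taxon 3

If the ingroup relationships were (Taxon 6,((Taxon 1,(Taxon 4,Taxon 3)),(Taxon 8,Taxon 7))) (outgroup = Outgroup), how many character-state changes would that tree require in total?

Map each character onto (Taxon 6,((Taxon 1,(Taxon 4,Taxon 3)),(Taxon 8,Taxon 7))) (rooted by Outgroup) and count the minimum state changes it requires (Fitch parsimony):
I: 1; II: 3; III: 2; IV: 2; V: 2; VI: 1; VII: 2.
Total tree length = 13.

13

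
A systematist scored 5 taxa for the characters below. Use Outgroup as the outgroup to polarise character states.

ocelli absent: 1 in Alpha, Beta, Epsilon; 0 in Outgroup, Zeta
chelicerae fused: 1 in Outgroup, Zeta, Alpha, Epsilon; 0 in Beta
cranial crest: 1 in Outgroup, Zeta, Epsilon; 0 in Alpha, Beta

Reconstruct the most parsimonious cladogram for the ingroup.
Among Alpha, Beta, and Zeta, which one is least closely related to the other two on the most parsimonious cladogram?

Zeta

Character polarity is set by the outgroup: the derived state is whichever differs from the outgroup's state, so for chelicerae fused, cranial crest the derived state is '0', and for the remaining characters it is '1'.
Only Alpha, Beta, and Epsilon show the derived state '1' for ocelli absent, supporting them as a clade.
chelicerae fused: derived state '0' in Beta only — an autapomorphy, so it tells us nothing about relationships among taxa.
cranial crest: derived state '0' in Alpha and Beta only — synapomorphy for {Alpha, Beta}.
Most parsimonious ingroup topology: (Zeta,((Alpha,Beta),Epsilon)).
Alpha and Beta share a more recent common ancestor with each other than either does with Zeta, so Zeta is the least closely related of the three.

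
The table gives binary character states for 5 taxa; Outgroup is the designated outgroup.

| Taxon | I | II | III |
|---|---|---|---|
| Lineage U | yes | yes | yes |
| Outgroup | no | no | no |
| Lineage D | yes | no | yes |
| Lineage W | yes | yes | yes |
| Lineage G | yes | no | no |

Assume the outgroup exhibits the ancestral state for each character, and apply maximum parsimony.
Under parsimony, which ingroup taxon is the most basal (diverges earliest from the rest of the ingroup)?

The outgroup has state 'no' for every character, so 'yes' is the derived state throughout.
All ingroup taxa share the derived state 'yes' for I; it defines the ingroup but does not resolve relationships within it.
II: derived state 'yes' in Lineage U and Lineage W only — synapomorphy for {Lineage U, Lineage W}.
III: derived state 'yes' in Lineage D, Lineage U, and Lineage W only — synapomorphy for {Lineage D, Lineage U, Lineage W}.
Most parsimonious ingroup topology: (((Lineage U,Lineage W),Lineage D),Lineage G).
Lineage G is sister to the clade containing all other ingroup taxa, so it is the earliest-diverging (most basal) ingroup lineage.

Lineage G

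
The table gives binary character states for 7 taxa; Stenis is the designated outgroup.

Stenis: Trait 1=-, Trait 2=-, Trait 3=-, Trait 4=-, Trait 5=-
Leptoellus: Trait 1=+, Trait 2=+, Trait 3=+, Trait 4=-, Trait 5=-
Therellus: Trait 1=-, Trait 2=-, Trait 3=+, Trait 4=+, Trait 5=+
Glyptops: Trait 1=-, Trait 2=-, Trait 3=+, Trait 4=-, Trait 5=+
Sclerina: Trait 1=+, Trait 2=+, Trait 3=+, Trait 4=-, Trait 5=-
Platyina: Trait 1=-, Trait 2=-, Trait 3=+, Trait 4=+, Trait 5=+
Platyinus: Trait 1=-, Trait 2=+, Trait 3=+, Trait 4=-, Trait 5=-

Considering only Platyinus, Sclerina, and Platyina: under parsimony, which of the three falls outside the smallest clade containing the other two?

The outgroup has state '-' for every character, so '+' is the derived state throughout.
Trait 1: derived state '+' in Leptoellus and Sclerina only — synapomorphy for {Leptoellus, Sclerina}.
Trait 2 (derived state '+') is shared by Leptoellus, Platyinus, and Sclerina — a synapomorphy uniting that clade.
All ingroup taxa share the derived state '+' for Trait 3; it defines the ingroup but does not resolve relationships within it.
Only Platyina and Therellus show the derived state '+' for Trait 4, supporting them as a clade.
Trait 5 (derived state '+') is shared by Glyptops, Platyina, and Therellus — a synapomorphy uniting that clade.
Most parsimonious ingroup topology: (((Leptoellus,Sclerina),Platyinus),((Therellus,Platyina),Glyptops)).
Platyinus and Sclerina share a more recent common ancestor with each other than either does with Platyina, so Platyina is the least closely related of the three.

Platyina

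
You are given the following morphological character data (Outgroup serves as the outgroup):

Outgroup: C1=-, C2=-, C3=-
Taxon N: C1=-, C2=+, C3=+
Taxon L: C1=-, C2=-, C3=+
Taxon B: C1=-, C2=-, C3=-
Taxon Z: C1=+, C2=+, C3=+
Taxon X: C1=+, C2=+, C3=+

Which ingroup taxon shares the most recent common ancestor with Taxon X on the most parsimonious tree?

The outgroup has state '-' for every character, so '+' is the derived state throughout.
C1: derived state '+' in Taxon X and Taxon Z only — synapomorphy for {Taxon X, Taxon Z}.
C2 (derived state '+') is shared by Taxon N, Taxon X, and Taxon Z — a synapomorphy uniting that clade.
Only Taxon L, Taxon N, Taxon X, and Taxon Z show the derived state '+' for C3, supporting them as a clade.
Most parsimonious ingroup topology: (((Taxon N,(Taxon Z,Taxon X)),Taxon L),Taxon B).
Taxon X and Taxon Z form a cherry on this tree, so they are sister taxa.

Taxon Z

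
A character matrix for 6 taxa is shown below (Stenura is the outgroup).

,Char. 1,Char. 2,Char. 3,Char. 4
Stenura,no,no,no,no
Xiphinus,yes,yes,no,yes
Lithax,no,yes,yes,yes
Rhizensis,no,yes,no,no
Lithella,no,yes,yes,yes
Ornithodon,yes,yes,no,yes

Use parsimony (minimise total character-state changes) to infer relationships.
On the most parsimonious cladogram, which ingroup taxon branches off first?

The outgroup has state 'no' for every character, so 'yes' is the derived state throughout.
Only Ornithodon and Xiphinus show the derived state 'yes' for Char. 1, supporting them as a clade.
Char. 2 (derived state 'yes') is shared by all ingroup taxa — unites the whole ingroup.
Char. 3: derived state 'yes' in Lithax and Lithella only — synapomorphy for {Lithax, Lithella}.
Char. 4 (derived state 'yes') is shared by Lithax, Lithella, Ornithodon, and Xiphinus — a synapomorphy uniting that clade.
Most parsimonious ingroup topology: (((Xiphinus,Ornithodon),(Lithella,Lithax)),Rhizensis).
Rhizensis is sister to the clade containing all other ingroup taxa, so it is the earliest-diverging (most basal) ingroup lineage.

Rhizensis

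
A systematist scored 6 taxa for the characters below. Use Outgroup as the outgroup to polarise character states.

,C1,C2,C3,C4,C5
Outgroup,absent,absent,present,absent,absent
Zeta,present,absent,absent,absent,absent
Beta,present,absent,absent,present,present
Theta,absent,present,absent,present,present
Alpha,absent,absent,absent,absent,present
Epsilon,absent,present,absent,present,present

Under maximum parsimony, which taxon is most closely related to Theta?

Character polarity is set by the outgroup: the derived state is whichever differs from the outgroup's state, so for C3 the derived state is 'absent', and for the remaining characters it is 'present'.
C1 groups Beta and Zeta, which is incompatible with the clades supported by the remaining characters; treating it as convergent (homoplasy) costs fewer steps than any alternative tree.
Only Epsilon and Theta show the derived state 'present' for C2, supporting them as a clade.
C3 (derived state 'absent') is shared by all ingroup taxa — unites the whole ingroup.
C4: derived state 'present' in Beta, Epsilon, and Theta only — synapomorphy for {Beta, Epsilon, Theta}.
Only Alpha, Beta, Epsilon, and Theta show the derived state 'present' for C5, supporting them as a clade.
Most parsimonious ingroup topology: (Zeta,((Beta,(Theta,Epsilon)),Alpha)).
Theta and Epsilon form a cherry on this tree, so they are sister taxa.

Epsilon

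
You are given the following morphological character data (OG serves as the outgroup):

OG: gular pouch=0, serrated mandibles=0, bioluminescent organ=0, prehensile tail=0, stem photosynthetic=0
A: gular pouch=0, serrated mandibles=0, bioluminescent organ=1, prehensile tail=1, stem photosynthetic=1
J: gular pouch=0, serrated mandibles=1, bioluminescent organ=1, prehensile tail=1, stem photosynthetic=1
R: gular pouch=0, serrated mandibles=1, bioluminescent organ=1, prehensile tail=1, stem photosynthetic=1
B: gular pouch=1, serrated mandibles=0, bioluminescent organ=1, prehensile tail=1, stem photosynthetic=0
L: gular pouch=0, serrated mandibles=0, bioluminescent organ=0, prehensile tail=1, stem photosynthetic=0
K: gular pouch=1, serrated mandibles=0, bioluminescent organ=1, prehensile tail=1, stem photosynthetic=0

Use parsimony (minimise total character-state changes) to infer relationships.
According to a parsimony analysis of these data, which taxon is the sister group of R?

J

The outgroup has state '0' for every character, so '1' is the derived state throughout.
gular pouch: derived state '1' in B and K only — synapomorphy for {B, K}.
serrated mandibles: derived state '1' in J and R only — synapomorphy for {J, R}.
bioluminescent organ (derived state '1') is shared by A, B, J, K, and R — a synapomorphy uniting that clade.
prehensile tail (derived state '1') is shared by all ingroup taxa — unites the whole ingroup.
stem photosynthetic: derived state '1' in A, J, and R only — synapomorphy for {A, J, R}.
Most parsimonious ingroup topology: (((A,(J,R)),(B,K)),L).
R and J form a cherry on this tree, so they are sister taxa.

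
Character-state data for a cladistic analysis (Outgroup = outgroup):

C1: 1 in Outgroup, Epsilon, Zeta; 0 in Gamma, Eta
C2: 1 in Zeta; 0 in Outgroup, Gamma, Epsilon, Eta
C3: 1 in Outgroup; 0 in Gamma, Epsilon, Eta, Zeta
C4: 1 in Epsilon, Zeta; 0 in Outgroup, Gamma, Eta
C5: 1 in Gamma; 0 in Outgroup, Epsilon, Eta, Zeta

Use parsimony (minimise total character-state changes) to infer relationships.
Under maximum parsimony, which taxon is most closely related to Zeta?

Epsilon

Character polarity is set by the outgroup: the derived state is whichever differs from the outgroup's state, so for C1, C3 the derived state is '0', and for the remaining characters it is '1'.
C1 (derived state '0') is shared by Eta and Gamma — a synapomorphy uniting that clade.
C2: derived state '1' in Zeta only — an autapomorphy, so it tells us nothing about relationships among taxa.
C3 (derived state '0') is shared by all ingroup taxa — unites the whole ingroup.
Only Epsilon and Zeta show the derived state '1' for C4, supporting them as a clade.
C5 (derived state '1') is unique to Gamma (autapomorphy; uninformative for grouping).
Most parsimonious ingroup topology: ((Gamma,Eta),(Epsilon,Zeta)).
Zeta and Epsilon form a cherry on this tree, so they are sister taxa.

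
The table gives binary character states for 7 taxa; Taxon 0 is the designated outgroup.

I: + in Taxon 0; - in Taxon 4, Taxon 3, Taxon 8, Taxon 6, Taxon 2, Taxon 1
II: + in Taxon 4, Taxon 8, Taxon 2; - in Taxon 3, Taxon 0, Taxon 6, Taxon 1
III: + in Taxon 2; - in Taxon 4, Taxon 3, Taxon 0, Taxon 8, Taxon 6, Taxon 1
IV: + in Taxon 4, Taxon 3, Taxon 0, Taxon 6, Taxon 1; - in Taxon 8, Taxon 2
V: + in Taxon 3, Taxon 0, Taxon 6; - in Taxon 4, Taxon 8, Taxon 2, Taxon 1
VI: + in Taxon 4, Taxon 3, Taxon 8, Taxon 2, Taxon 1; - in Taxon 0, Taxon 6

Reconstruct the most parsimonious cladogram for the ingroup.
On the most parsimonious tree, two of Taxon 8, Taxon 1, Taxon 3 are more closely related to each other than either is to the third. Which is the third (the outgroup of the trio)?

Taxon 3

Character polarity is set by the outgroup: the derived state is whichever differs from the outgroup's state, so for I, IV, V the derived state is '-', and for the remaining characters it is '+'.
All ingroup taxa share the derived state '-' for I; it defines the ingroup but does not resolve relationships within it.
II: derived state '+' in Taxon 2, Taxon 4, and Taxon 8 only — synapomorphy for {Taxon 2, Taxon 4, Taxon 8}.
III (derived state '+') is unique to Taxon 2 (autapomorphy; uninformative for grouping).
IV: derived state '-' in Taxon 2 and Taxon 8 only — synapomorphy for {Taxon 2, Taxon 8}.
V (derived state '-') is shared by Taxon 1, Taxon 2, Taxon 4, and Taxon 8 — a synapomorphy uniting that clade.
VI (derived state '+') is shared by Taxon 1, Taxon 2, Taxon 3, Taxon 4, and Taxon 8 — a synapomorphy uniting that clade.
Most parsimonious ingroup topology: (((((Taxon 8,Taxon 2),Taxon 4),Taxon 1),Taxon 3),Taxon 6).
Taxon 8 and Taxon 1 share a more recent common ancestor with each other than either does with Taxon 3, so Taxon 3 is the least closely related of the three.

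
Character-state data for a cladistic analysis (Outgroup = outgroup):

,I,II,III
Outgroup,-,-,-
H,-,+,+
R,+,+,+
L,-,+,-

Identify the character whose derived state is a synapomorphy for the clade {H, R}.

The outgroup has state '-' for every character, so '+' is the derived state throughout.
I (derived state '+') is unique to R (autapomorphy; uninformative for grouping).
All ingroup taxa share the derived state '+' for II; it defines the ingroup but does not resolve relationships within it.
III (derived state '+') is shared by H and R — a synapomorphy uniting that clade.
Most parsimonious ingroup topology: ((H,R),L).
The clade {H, R} is supported by III: its derived state '+' occurs in exactly those taxa and in no other taxon (including the outgroup).

III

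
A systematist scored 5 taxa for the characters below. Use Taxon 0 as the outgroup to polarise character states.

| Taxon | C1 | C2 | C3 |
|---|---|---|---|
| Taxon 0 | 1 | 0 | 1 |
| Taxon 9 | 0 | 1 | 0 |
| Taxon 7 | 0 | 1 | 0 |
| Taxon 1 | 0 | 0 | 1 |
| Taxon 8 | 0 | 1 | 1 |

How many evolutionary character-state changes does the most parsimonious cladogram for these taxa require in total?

Character polarity is set by the outgroup: the derived state is whichever differs from the outgroup's state, so for C1, C3 the derived state is '0', and for the remaining characters it is '1'.
All ingroup taxa share the derived state '0' for C1; it defines the ingroup but does not resolve relationships within it.
C2: derived state '1' in Taxon 7, Taxon 8, and Taxon 9 only — synapomorphy for {Taxon 7, Taxon 8, Taxon 9}.
C3: derived state '0' in Taxon 7 and Taxon 9 only — synapomorphy for {Taxon 7, Taxon 9}.
Most parsimonious ingroup topology: (((Taxon 9,Taxon 7),Taxon 8),Taxon 1).
Changes per character on this tree: C1: 1; C2: 1; C3: 1.
Total = 3.

3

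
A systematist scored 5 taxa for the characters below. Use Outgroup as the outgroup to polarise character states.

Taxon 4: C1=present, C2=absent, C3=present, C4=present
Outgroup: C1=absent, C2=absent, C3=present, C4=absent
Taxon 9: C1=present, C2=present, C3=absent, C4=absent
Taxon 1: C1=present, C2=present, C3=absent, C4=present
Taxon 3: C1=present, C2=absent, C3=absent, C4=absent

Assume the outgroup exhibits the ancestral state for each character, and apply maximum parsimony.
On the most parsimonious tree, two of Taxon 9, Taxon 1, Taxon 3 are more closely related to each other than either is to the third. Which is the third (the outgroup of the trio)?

Character polarity is set by the outgroup: the derived state is whichever differs from the outgroup's state, so for C3 the derived state is 'absent', and for the remaining characters it is 'present'.
All ingroup taxa share the derived state 'present' for C1; it defines the ingroup but does not resolve relationships within it.
Only Taxon 1 and Taxon 9 show the derived state 'present' for C2, supporting them as a clade.
C3: derived state 'absent' in Taxon 1, Taxon 3, and Taxon 9 only — synapomorphy for {Taxon 1, Taxon 3, Taxon 9}.
C4 groups Taxon 1 and Taxon 4, which is incompatible with the clades supported by the remaining characters; treating it as convergent (homoplasy) costs fewer steps than any alternative tree.
Most parsimonious ingroup topology: (((Taxon 9,Taxon 1),Taxon 3),Taxon 4).
Taxon 9 and Taxon 1 share a more recent common ancestor with each other than either does with Taxon 3, so Taxon 3 is the least closely related of the three.

Taxon 3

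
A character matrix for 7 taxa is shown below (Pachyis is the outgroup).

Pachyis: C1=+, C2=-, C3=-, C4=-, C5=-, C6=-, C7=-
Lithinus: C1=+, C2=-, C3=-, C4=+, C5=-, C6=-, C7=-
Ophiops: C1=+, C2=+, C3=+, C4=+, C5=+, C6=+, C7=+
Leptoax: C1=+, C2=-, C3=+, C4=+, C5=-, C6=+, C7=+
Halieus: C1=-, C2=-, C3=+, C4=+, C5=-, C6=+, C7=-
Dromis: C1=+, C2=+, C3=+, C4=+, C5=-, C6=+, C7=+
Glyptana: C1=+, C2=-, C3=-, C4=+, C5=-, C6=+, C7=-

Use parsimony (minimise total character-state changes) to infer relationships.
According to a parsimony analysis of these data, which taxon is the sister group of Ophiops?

Dromis

Character polarity is set by the outgroup: the derived state is whichever differs from the outgroup's state, so for C1 the derived state is '-', and for the remaining characters it is '+'.
C1 (derived state '-') is unique to Halieus (autapomorphy; uninformative for grouping).
C2: derived state '+' in Dromis and Ophiops only — synapomorphy for {Dromis, Ophiops}.
C3 (derived state '+') is shared by Dromis, Halieus, Leptoax, and Ophiops — a synapomorphy uniting that clade.
All ingroup taxa share the derived state '+' for C4; it defines the ingroup but does not resolve relationships within it.
C5: derived state '+' in Ophiops only — an autapomorphy, so it tells us nothing about relationships among taxa.
Only Dromis, Glyptana, Halieus, Leptoax, and Ophiops show the derived state '+' for C6, supporting them as a clade.
C7: derived state '+' in Dromis, Leptoax, and Ophiops only — synapomorphy for {Dromis, Leptoax, Ophiops}.
Most parsimonious ingroup topology: (Lithinus,((((Ophiops,Dromis),Leptoax),Halieus),Glyptana)).
Ophiops and Dromis form a cherry on this tree, so they are sister taxa.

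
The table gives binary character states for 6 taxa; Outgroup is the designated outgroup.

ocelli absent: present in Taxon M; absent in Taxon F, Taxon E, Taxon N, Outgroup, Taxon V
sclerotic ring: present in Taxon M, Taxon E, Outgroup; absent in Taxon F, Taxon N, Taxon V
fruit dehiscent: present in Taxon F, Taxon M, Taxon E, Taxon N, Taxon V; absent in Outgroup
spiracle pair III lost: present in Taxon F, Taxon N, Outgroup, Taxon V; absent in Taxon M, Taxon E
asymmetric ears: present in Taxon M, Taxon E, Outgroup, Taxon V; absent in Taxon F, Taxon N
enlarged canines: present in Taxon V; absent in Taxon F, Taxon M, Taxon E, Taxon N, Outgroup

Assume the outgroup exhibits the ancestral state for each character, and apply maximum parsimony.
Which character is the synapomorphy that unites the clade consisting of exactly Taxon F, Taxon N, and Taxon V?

sclerotic ring

Character polarity is set by the outgroup: the derived state is whichever differs from the outgroup's state, so for sclerotic ring, spiracle pair III lost, asymmetric ears the derived state is 'absent', and for the remaining characters it is 'present'.
ocelli absent (derived state 'present') is unique to Taxon M (autapomorphy; uninformative for grouping).
sclerotic ring (derived state 'absent') is shared by Taxon F, Taxon N, and Taxon V — a synapomorphy uniting that clade.
All ingroup taxa share the derived state 'present' for fruit dehiscent; it defines the ingroup but does not resolve relationships within it.
spiracle pair III lost: derived state 'absent' in Taxon E and Taxon M only — synapomorphy for {Taxon E, Taxon M}.
asymmetric ears (derived state 'absent') is shared by Taxon F and Taxon N — a synapomorphy uniting that clade.
enlarged canines: derived state 'present' in Taxon V only — an autapomorphy, so it tells us nothing about relationships among taxa.
Most parsimonious ingroup topology: ((Taxon E,Taxon M),((Taxon F,Taxon N),Taxon V)).
The clade {Taxon F, Taxon N, Taxon V} is supported by sclerotic ring: its derived state 'absent' occurs in exactly those taxa and in no other taxon (including the outgroup).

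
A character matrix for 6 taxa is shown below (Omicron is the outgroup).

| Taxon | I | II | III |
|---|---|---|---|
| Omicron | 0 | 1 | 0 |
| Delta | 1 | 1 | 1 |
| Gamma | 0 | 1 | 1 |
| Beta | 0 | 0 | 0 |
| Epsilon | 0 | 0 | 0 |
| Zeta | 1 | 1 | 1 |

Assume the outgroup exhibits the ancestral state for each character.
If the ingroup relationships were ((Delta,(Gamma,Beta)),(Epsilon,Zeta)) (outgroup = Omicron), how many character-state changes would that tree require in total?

7

Map each character onto ((Delta,(Gamma,Beta)),(Epsilon,Zeta)) (rooted by Omicron) and count the minimum state changes it requires (Fitch parsimony):
I: 2; II: 2; III: 3.
Total tree length = 7.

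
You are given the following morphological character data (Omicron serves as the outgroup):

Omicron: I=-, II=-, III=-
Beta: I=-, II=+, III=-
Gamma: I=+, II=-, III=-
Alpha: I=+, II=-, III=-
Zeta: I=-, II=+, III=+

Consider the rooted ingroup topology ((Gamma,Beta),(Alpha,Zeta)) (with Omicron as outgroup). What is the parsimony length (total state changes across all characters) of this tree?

5

Map each character onto ((Gamma,Beta),(Alpha,Zeta)) (rooted by Omicron) and count the minimum state changes it requires (Fitch parsimony):
I: 2; II: 2; III: 1.
Total tree length = 5.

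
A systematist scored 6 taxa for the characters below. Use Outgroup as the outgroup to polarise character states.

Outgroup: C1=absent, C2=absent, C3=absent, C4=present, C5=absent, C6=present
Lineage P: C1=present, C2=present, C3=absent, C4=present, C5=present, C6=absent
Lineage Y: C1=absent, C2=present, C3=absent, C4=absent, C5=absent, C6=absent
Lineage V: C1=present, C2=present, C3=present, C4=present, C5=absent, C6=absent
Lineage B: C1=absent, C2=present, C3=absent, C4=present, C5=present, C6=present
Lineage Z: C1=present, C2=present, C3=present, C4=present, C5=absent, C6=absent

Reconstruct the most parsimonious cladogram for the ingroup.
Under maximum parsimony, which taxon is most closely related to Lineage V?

Lineage Z

Character polarity is set by the outgroup: the derived state is whichever differs from the outgroup's state, so for C4, C6 the derived state is 'absent', and for the remaining characters it is 'present'.
C1: derived state 'present' in Lineage P, Lineage V, and Lineage Z only — synapomorphy for {Lineage P, Lineage V, Lineage Z}.
C2 (derived state 'present') is shared by all ingroup taxa — unites the whole ingroup.
C3: derived state 'present' in Lineage V and Lineage Z only — synapomorphy for {Lineage V, Lineage Z}.
C4 (derived state 'absent') is unique to Lineage Y (autapomorphy; uninformative for grouping).
C5 (state 'present') occurs in Lineage B and Lineage P but conflicts with the nesting implied by the other characters — most parsimoniously interpreted as homoplasy.
Only Lineage P, Lineage V, Lineage Y, and Lineage Z show the derived state 'absent' for C6, supporting them as a clade.
Most parsimonious ingroup topology: (((Lineage P,(Lineage V,Lineage Z)),Lineage Y),Lineage B).
Lineage V and Lineage Z form a cherry on this tree, so they are sister taxa.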